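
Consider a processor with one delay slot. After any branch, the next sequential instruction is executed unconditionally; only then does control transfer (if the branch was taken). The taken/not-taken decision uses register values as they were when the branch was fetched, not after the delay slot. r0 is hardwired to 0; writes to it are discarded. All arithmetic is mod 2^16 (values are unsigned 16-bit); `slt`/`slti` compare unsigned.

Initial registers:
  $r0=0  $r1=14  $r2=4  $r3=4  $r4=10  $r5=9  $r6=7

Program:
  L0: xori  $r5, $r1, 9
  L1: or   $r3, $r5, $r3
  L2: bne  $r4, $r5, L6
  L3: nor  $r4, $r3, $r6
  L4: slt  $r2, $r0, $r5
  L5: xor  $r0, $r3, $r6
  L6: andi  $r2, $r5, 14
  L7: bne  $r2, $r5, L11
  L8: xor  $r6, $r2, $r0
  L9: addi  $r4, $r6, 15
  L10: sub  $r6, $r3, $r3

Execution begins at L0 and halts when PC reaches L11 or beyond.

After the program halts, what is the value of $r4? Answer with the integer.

65528

  step pc=0: xori  $r5, $r1, 9  regs=(0,14,4,4,10,7,7)
  step pc=1: or   $r3, $r5, $r3  regs=(0,14,4,7,10,7,7)
  step pc=2: bne  $r4, $r5, L6  cond=T  regs=(0,14,4,7,10,7,7)
  step pc=3: nor  $r4, $r3, $r6  regs=(0,14,4,7,65528,7,7)
  step pc=6: andi  $r2, $r5, 14  regs=(0,14,6,7,65528,7,7)
  step pc=7: bne  $r2, $r5, L11  cond=T  regs=(0,14,6,7,65528,7,7)
  step pc=8: xor  $r6, $r2, $r0  regs=(0,14,6,7,65528,7,6)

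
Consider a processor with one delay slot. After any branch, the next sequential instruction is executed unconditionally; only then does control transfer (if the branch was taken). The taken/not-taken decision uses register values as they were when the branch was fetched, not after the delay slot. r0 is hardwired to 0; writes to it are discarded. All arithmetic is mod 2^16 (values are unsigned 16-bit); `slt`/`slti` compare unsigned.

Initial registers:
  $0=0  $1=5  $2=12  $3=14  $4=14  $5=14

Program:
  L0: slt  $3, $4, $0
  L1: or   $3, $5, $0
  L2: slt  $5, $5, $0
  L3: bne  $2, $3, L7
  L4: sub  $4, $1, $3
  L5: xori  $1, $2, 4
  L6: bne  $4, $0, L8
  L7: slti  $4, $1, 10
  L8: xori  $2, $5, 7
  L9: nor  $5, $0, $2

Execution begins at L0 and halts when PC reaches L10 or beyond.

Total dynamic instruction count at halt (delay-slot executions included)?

8

PC=0  slt  $3, $4, $0        | $0=0 $1=5 $2=12 $3=0 $4=14 $5=14
PC=1  or   $3, $5, $0        | $0=0 $1=5 $2=12 $3=14 $4=14 $5=14
PC=2  slt  $5, $5, $0        | $0=0 $1=5 $2=12 $3=14 $4=14 $5=0
PC=3  bne  $2, $3, L7        | $0=0 $1=5 $2=12 $3=14 $4=14 $5=0  [TAKEN]
PC=4  sub  $4, $1, $3        | $0=0 $1=5 $2=12 $3=14 $4=65527 $5=0
PC=7  slti  $4, $1, 10       | $0=0 $1=5 $2=12 $3=14 $4=1 $5=0
PC=8  xori  $2, $5, 7        | $0=0 $1=5 $2=7 $3=14 $4=1 $5=0
PC=9  nor  $5, $0, $2        | $0=0 $1=5 $2=7 $3=14 $4=1 $5=65528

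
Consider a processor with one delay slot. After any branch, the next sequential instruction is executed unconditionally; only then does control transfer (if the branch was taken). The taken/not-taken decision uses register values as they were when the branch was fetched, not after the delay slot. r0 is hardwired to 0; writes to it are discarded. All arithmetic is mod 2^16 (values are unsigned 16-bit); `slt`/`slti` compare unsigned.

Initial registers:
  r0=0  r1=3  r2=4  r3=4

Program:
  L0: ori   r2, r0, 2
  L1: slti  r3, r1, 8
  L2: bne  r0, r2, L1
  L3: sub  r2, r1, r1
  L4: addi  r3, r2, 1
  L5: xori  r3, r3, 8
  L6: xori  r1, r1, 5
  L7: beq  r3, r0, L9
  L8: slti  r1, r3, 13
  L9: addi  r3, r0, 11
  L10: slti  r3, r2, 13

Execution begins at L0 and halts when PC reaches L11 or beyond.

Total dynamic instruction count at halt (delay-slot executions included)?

14

#0 ori   r2, r0, 2 ; 0/3/2/4
#1 slti  r3, r1, 8 ; 0/3/2/1
#2 bne  r0, r2, L1 ; 0/3/2/1 ; →target
#3 sub  r2, r1, r1 ; 0/3/0/1
#1 slti  r3, r1, 8 ; 0/3/0/1
#2 bne  r0, r2, L1 ; 0/3/0/1 ; →fallthru
#3 sub  r2, r1, r1 ; 0/3/0/1
#4 addi  r3, r2, 1 ; 0/3/0/1
#5 xori  r3, r3, 8 ; 0/3/0/9
#6 xori  r1, r1, 5 ; 0/6/0/9
#7 beq  r3, r0, L9 ; 0/6/0/9 ; →fallthru
#8 slti  r1, r3, 13 ; 0/1/0/9
#9 addi  r3, r0, 11 ; 0/1/0/11
#10 slti  r3, r2, 13 ; 0/1/0/1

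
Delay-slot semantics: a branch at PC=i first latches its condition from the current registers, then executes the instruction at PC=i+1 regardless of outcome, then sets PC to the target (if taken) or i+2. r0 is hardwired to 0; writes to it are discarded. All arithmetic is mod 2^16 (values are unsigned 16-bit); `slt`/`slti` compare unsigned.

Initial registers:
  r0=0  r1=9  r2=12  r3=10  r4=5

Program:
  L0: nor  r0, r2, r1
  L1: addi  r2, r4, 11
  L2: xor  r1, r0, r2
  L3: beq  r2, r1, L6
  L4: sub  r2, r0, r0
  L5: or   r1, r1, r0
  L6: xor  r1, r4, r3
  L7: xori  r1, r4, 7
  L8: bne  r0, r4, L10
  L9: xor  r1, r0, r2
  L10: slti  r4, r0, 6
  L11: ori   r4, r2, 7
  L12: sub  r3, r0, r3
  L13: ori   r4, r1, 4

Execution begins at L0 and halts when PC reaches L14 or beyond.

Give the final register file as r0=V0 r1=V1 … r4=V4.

r0=0 r1=0 r2=0 r3=65526 r4=4

  step pc=0: nor  r0, r2, r1  regs=(0,9,12,10,5)
  step pc=1: addi  r2, r4, 11  regs=(0,9,16,10,5)
  step pc=2: xor  r1, r0, r2  regs=(0,16,16,10,5)
  step pc=3: beq  r2, r1, L6  cond=T  regs=(0,16,16,10,5)
  step pc=4: sub  r2, r0, r0  regs=(0,16,0,10,5)
  step pc=6: xor  r1, r4, r3  regs=(0,15,0,10,5)
  step pc=7: xori  r1, r4, 7  regs=(0,2,0,10,5)
  step pc=8: bne  r0, r4, L10  cond=T  regs=(0,2,0,10,5)
  step pc=9: xor  r1, r0, r2  regs=(0,0,0,10,5)
  step pc=10: slti  r4, r0, 6  regs=(0,0,0,10,1)
  step pc=11: ori   r4, r2, 7  regs=(0,0,0,10,7)
  step pc=12: sub  r3, r0, r3  regs=(0,0,0,65526,7)
  step pc=13: ori   r4, r1, 4  regs=(0,0,0,65526,4)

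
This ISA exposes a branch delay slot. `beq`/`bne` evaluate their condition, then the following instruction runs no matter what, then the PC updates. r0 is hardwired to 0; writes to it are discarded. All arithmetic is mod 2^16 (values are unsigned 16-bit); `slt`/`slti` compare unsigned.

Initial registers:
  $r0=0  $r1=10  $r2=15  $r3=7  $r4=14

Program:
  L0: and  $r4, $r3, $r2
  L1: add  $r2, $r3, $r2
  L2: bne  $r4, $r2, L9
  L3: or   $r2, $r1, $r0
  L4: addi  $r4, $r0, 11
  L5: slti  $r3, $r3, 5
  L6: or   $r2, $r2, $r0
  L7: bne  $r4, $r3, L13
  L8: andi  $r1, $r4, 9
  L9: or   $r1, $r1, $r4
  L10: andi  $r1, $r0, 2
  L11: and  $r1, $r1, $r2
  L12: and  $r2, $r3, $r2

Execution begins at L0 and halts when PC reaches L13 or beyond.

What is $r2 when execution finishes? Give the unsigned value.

2

#0 and  $r4, $r3, $r2 ; 0/10/15/7/7
#1 add  $r2, $r3, $r2 ; 0/10/22/7/7
#2 bne  $r4, $r2, L9 ; 0/10/22/7/7 ; →target
#3 or   $r2, $r1, $r0 ; 0/10/10/7/7
#9 or   $r1, $r1, $r4 ; 0/15/10/7/7
#10 andi  $r1, $r0, 2 ; 0/0/10/7/7
#11 and  $r1, $r1, $r2 ; 0/0/10/7/7
#12 and  $r2, $r3, $r2 ; 0/0/2/7/7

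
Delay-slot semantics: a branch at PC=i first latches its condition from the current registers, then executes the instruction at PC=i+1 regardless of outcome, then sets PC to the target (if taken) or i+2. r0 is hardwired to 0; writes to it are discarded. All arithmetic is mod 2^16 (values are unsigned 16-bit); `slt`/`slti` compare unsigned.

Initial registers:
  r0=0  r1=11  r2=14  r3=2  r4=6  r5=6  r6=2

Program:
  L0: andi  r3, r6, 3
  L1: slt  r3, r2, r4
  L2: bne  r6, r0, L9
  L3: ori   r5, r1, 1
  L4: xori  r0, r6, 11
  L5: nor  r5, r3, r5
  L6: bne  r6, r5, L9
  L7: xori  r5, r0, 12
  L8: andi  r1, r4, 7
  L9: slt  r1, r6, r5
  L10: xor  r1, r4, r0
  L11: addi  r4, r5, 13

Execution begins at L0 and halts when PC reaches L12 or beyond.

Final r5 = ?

#0 andi  r3, r6, 3 ; 0/11/14/2/6/6/2
#1 slt  r3, r2, r4 ; 0/11/14/0/6/6/2
#2 bne  r6, r0, L9 ; 0/11/14/0/6/6/2 ; →target
#3 ori   r5, r1, 1 ; 0/11/14/0/6/11/2
#9 slt  r1, r6, r5 ; 0/1/14/0/6/11/2
#10 xor  r1, r4, r0 ; 0/6/14/0/6/11/2
#11 addi  r4, r5, 13 ; 0/6/14/0/24/11/2

11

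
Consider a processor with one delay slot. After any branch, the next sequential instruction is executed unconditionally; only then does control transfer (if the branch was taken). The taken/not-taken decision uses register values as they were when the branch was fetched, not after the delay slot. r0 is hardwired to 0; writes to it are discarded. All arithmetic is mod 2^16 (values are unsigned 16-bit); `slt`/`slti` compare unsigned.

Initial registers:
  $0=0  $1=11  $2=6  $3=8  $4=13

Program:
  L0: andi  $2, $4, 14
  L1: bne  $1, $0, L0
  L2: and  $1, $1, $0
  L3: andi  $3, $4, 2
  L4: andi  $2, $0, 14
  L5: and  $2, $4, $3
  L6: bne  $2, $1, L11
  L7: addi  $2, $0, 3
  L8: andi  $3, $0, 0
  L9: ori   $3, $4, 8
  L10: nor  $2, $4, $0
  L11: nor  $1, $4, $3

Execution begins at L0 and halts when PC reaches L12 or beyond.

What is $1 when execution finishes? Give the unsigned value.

65522

  step pc=0: andi  $2, $4, 14  regs=(0,11,12,8,13)
  step pc=1: bne  $1, $0, L0  cond=T  regs=(0,11,12,8,13)
  step pc=2: and  $1, $1, $0  regs=(0,0,12,8,13)
  step pc=0: andi  $2, $4, 14  regs=(0,0,12,8,13)
  step pc=1: bne  $1, $0, L0  cond=F  regs=(0,0,12,8,13)
  step pc=2: and  $1, $1, $0  regs=(0,0,12,8,13)
  step pc=3: andi  $3, $4, 2  regs=(0,0,12,0,13)
  step pc=4: andi  $2, $0, 14  regs=(0,0,0,0,13)
  step pc=5: and  $2, $4, $3  regs=(0,0,0,0,13)
  step pc=6: bne  $2, $1, L11  cond=F  regs=(0,0,0,0,13)
  step pc=7: addi  $2, $0, 3  regs=(0,0,3,0,13)
  step pc=8: andi  $3, $0, 0  regs=(0,0,3,0,13)
  step pc=9: ori   $3, $4, 8  regs=(0,0,3,13,13)
  step pc=10: nor  $2, $4, $0  regs=(0,0,65522,13,13)
  step pc=11: nor  $1, $4, $3  regs=(0,65522,65522,13,13)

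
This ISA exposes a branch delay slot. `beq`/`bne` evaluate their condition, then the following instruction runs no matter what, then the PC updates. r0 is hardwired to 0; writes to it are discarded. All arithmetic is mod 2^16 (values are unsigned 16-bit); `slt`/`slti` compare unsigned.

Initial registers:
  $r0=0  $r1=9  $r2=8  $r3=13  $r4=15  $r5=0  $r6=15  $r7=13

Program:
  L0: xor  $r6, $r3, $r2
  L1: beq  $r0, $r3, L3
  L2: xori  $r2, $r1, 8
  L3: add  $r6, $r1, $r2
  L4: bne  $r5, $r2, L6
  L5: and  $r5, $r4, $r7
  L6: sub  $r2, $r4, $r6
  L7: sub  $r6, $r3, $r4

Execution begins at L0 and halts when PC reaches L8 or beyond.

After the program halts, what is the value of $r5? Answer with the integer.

PC=0  xor  $r6, $r3, $r2     | $r0=0 $r1=9 $r2=8 $r3=13 $r4=15 $r5=0 $r6=5 $r7=13
PC=1  beq  $r0, $r3, L3      | $r0=0 $r1=9 $r2=8 $r3=13 $r4=15 $r5=0 $r6=5 $r7=13  [not taken]
PC=2  xori  $r2, $r1, 8      | $r0=0 $r1=9 $r2=1 $r3=13 $r4=15 $r5=0 $r6=5 $r7=13
PC=3  add  $r6, $r1, $r2     | $r0=0 $r1=9 $r2=1 $r3=13 $r4=15 $r5=0 $r6=10 $r7=13
PC=4  bne  $r5, $r2, L6      | $r0=0 $r1=9 $r2=1 $r3=13 $r4=15 $r5=0 $r6=10 $r7=13  [TAKEN]
PC=5  and  $r5, $r4, $r7     | $r0=0 $r1=9 $r2=1 $r3=13 $r4=15 $r5=13 $r6=10 $r7=13
PC=6  sub  $r2, $r4, $r6     | $r0=0 $r1=9 $r2=5 $r3=13 $r4=15 $r5=13 $r6=10 $r7=13
PC=7  sub  $r6, $r3, $r4     | $r0=0 $r1=9 $r2=5 $r3=13 $r4=15 $r5=13 $r6=65534 $r7=13

13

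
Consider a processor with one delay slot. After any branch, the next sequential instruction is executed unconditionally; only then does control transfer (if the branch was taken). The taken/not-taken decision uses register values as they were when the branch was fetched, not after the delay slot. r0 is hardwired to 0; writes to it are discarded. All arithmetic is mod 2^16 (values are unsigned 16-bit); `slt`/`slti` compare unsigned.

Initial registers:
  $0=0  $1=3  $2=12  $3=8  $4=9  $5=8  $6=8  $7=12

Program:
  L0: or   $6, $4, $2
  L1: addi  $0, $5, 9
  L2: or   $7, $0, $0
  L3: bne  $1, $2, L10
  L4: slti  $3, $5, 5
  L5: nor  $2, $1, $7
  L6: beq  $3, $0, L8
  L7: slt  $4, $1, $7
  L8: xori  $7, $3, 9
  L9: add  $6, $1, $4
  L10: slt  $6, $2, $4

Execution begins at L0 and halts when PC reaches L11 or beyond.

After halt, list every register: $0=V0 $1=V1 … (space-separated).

$0=0 $1=3 $2=12 $3=0 $4=9 $5=8 $6=0 $7=0

#0 or   $6, $4, $2 ; 0/3/12/8/9/8/13/12
#1 addi  $0, $5, 9 ; 0/3/12/8/9/8/13/12
#2 or   $7, $0, $0 ; 0/3/12/8/9/8/13/0
#3 bne  $1, $2, L10 ; 0/3/12/8/9/8/13/0 ; →target
#4 slti  $3, $5, 5 ; 0/3/12/0/9/8/13/0
#10 slt  $6, $2, $4 ; 0/3/12/0/9/8/0/0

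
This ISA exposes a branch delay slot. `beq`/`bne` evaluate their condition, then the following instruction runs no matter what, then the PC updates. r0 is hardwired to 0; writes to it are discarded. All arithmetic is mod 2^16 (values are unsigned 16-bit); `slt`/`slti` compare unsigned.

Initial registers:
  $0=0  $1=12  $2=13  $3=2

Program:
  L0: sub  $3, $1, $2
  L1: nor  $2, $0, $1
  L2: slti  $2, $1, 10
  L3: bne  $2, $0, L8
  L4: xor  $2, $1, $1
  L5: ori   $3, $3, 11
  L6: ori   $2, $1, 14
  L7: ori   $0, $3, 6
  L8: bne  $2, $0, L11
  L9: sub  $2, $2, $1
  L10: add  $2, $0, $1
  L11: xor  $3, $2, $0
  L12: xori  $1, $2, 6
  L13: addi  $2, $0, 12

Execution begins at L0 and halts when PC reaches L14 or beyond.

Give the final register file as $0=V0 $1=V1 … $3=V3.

#0 sub  $3, $1, $2 ; 0/12/13/65535
#1 nor  $2, $0, $1 ; 0/12/65523/65535
#2 slti  $2, $1, 10 ; 0/12/0/65535
#3 bne  $2, $0, L8 ; 0/12/0/65535 ; →fallthru
#4 xor  $2, $1, $1 ; 0/12/0/65535
#5 ori   $3, $3, 11 ; 0/12/0/65535
#6 ori   $2, $1, 14 ; 0/12/14/65535
#7 ori   $0, $3, 6 ; 0/12/14/65535
#8 bne  $2, $0, L11 ; 0/12/14/65535 ; →target
#9 sub  $2, $2, $1 ; 0/12/2/65535
#11 xor  $3, $2, $0 ; 0/12/2/2
#12 xori  $1, $2, 6 ; 0/4/2/2
#13 addi  $2, $0, 12 ; 0/4/12/2

$0=0 $1=4 $2=12 $3=2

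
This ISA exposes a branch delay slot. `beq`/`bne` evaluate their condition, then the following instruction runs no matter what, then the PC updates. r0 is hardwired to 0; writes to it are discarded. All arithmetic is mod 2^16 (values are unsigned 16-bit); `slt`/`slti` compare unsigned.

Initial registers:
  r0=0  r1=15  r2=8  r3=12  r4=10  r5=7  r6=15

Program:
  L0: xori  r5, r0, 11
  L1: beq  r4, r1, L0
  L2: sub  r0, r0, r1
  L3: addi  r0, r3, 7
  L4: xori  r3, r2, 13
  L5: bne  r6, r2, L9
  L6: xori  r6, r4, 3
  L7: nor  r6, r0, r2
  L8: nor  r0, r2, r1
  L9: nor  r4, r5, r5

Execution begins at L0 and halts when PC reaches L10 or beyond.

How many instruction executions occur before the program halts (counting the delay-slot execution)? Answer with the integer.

8

#0 xori  r5, r0, 11 ; 0/15/8/12/10/11/15
#1 beq  r4, r1, L0 ; 0/15/8/12/10/11/15 ; →fallthru
#2 sub  r0, r0, r1 ; 0/15/8/12/10/11/15
#3 addi  r0, r3, 7 ; 0/15/8/12/10/11/15
#4 xori  r3, r2, 13 ; 0/15/8/5/10/11/15
#5 bne  r6, r2, L9 ; 0/15/8/5/10/11/15 ; →target
#6 xori  r6, r4, 3 ; 0/15/8/5/10/11/9
#9 nor  r4, r5, r5 ; 0/15/8/5/65524/11/9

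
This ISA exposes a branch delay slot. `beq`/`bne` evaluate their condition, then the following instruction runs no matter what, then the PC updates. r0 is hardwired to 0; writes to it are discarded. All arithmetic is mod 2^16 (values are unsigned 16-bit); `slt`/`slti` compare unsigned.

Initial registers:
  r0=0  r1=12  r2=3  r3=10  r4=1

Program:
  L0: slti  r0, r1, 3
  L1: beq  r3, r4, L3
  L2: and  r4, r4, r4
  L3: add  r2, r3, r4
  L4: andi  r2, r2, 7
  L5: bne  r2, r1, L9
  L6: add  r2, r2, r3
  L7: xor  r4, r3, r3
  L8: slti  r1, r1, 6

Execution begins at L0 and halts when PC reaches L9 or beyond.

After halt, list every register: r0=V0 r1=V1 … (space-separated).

#0 slti  r0, r1, 3 ; 0/12/3/10/1
#1 beq  r3, r4, L3 ; 0/12/3/10/1 ; →fallthru
#2 and  r4, r4, r4 ; 0/12/3/10/1
#3 add  r2, r3, r4 ; 0/12/11/10/1
#4 andi  r2, r2, 7 ; 0/12/3/10/1
#5 bne  r2, r1, L9 ; 0/12/3/10/1 ; →target
#6 add  r2, r2, r3 ; 0/12/13/10/1

r0=0 r1=12 r2=13 r3=10 r4=1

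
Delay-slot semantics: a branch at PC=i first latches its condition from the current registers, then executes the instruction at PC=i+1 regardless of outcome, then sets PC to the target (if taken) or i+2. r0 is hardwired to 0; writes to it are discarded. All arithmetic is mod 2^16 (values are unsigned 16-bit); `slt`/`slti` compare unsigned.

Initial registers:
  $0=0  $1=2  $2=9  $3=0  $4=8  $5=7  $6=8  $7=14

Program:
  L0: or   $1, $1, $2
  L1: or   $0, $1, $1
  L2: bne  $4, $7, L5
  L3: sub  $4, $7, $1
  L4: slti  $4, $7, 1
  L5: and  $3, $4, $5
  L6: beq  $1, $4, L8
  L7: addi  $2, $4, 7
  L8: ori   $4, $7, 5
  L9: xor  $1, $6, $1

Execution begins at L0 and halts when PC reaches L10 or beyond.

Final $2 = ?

  step pc=0: or   $1, $1, $2  regs=(0,11,9,0,8,7,8,14)
  step pc=1: or   $0, $1, $1  regs=(0,11,9,0,8,7,8,14)
  step pc=2: bne  $4, $7, L5  cond=T  regs=(0,11,9,0,8,7,8,14)
  step pc=3: sub  $4, $7, $1  regs=(0,11,9,0,3,7,8,14)
  step pc=5: and  $3, $4, $5  regs=(0,11,9,3,3,7,8,14)
  step pc=6: beq  $1, $4, L8  cond=F  regs=(0,11,9,3,3,7,8,14)
  step pc=7: addi  $2, $4, 7  regs=(0,11,10,3,3,7,8,14)
  step pc=8: ori   $4, $7, 5  regs=(0,11,10,3,15,7,8,14)
  step pc=9: xor  $1, $6, $1  regs=(0,3,10,3,15,7,8,14)

10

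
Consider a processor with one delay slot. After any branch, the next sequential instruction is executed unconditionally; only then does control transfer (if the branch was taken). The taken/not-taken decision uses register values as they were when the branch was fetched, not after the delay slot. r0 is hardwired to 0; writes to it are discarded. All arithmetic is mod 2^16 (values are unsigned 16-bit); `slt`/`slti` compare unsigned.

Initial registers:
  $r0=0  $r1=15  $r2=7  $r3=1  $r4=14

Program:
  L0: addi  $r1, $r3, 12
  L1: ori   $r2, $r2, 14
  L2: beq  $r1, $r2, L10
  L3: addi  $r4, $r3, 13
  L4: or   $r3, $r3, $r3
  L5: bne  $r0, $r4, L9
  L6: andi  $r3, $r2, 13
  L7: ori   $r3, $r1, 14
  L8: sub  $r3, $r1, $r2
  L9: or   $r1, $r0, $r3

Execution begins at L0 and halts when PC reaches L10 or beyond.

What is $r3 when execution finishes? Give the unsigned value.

#0 addi  $r1, $r3, 12 ; 0/13/7/1/14
#1 ori   $r2, $r2, 14 ; 0/13/15/1/14
#2 beq  $r1, $r2, L10 ; 0/13/15/1/14 ; →fallthru
#3 addi  $r4, $r3, 13 ; 0/13/15/1/14
#4 or   $r3, $r3, $r3 ; 0/13/15/1/14
#5 bne  $r0, $r4, L9 ; 0/13/15/1/14 ; →target
#6 andi  $r3, $r2, 13 ; 0/13/15/13/14
#9 or   $r1, $r0, $r3 ; 0/13/15/13/14

13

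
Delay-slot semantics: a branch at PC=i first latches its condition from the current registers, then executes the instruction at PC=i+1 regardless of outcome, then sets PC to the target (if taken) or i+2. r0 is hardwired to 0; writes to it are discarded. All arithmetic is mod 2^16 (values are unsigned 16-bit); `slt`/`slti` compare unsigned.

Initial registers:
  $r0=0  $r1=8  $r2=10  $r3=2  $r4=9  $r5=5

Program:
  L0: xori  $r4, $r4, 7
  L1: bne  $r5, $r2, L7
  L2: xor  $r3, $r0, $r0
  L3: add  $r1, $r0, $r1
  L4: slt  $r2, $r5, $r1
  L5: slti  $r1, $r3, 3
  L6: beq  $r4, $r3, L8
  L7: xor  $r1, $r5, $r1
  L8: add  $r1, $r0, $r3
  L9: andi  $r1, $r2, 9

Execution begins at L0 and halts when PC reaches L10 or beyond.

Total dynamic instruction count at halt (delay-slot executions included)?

6

  step pc=0: xori  $r4, $r4, 7  regs=(0,8,10,2,14,5)
  step pc=1: bne  $r5, $r2, L7  cond=T  regs=(0,8,10,2,14,5)
  step pc=2: xor  $r3, $r0, $r0  regs=(0,8,10,0,14,5)
  step pc=7: xor  $r1, $r5, $r1  regs=(0,13,10,0,14,5)
  step pc=8: add  $r1, $r0, $r3  regs=(0,0,10,0,14,5)
  step pc=9: andi  $r1, $r2, 9  regs=(0,8,10,0,14,5)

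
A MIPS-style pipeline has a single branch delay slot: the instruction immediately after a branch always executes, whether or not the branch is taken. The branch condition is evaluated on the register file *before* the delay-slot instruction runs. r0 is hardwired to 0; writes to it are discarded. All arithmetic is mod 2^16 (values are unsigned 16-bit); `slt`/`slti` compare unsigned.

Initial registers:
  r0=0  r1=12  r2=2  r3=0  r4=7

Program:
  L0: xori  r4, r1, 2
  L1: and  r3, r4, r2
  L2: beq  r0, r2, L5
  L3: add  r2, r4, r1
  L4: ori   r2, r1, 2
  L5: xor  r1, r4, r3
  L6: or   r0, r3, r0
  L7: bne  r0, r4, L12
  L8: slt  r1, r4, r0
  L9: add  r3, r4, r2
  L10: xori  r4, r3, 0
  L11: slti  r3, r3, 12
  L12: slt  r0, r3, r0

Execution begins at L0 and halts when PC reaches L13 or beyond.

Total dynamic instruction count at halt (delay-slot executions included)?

#0 xori  r4, r1, 2 ; 0/12/2/0/14
#1 and  r3, r4, r2 ; 0/12/2/2/14
#2 beq  r0, r2, L5 ; 0/12/2/2/14 ; →fallthru
#3 add  r2, r4, r1 ; 0/12/26/2/14
#4 ori   r2, r1, 2 ; 0/12/14/2/14
#5 xor  r1, r4, r3 ; 0/12/14/2/14
#6 or   r0, r3, r0 ; 0/12/14/2/14
#7 bne  r0, r4, L12 ; 0/12/14/2/14 ; →target
#8 slt  r1, r4, r0 ; 0/0/14/2/14
#12 slt  r0, r3, r0 ; 0/0/14/2/14

10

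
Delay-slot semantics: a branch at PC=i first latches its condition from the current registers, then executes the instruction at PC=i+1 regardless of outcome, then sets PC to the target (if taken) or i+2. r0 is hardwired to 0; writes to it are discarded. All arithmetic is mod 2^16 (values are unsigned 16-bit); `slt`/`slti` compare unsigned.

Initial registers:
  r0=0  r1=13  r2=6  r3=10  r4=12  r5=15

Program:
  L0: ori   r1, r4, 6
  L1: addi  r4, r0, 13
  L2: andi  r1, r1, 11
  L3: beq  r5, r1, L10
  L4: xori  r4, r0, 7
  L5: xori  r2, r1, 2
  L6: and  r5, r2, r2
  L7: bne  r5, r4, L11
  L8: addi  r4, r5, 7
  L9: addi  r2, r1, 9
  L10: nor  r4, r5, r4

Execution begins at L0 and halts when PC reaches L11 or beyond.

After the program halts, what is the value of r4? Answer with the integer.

PC=0  ori   r1, r4, 6        | r0=0 r1=14 r2=6 r3=10 r4=12 r5=15
PC=1  addi  r4, r0, 13       | r0=0 r1=14 r2=6 r3=10 r4=13 r5=15
PC=2  andi  r1, r1, 11       | r0=0 r1=10 r2=6 r3=10 r4=13 r5=15
PC=3  beq  r5, r1, L10       | r0=0 r1=10 r2=6 r3=10 r4=13 r5=15  [not taken]
PC=4  xori  r4, r0, 7        | r0=0 r1=10 r2=6 r3=10 r4=7 r5=15
PC=5  xori  r2, r1, 2        | r0=0 r1=10 r2=8 r3=10 r4=7 r5=15
PC=6  and  r5, r2, r2        | r0=0 r1=10 r2=8 r3=10 r4=7 r5=8
PC=7  bne  r5, r4, L11       | r0=0 r1=10 r2=8 r3=10 r4=7 r5=8  [TAKEN]
PC=8  addi  r4, r5, 7        | r0=0 r1=10 r2=8 r3=10 r4=15 r5=8

15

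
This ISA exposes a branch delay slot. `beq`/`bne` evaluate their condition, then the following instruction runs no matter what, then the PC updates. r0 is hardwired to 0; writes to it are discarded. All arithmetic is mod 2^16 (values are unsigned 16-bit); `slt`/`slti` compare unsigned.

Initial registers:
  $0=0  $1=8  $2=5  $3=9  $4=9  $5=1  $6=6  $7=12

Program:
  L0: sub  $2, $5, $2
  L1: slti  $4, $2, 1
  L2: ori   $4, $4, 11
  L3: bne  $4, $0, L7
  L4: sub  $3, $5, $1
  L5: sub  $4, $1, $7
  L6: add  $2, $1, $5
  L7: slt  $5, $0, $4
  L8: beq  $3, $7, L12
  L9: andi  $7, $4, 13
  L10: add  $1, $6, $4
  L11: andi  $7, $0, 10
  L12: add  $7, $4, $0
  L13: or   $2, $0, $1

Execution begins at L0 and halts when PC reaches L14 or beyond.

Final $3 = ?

PC=0  sub  $2, $5, $2        | $0=0 $1=8 $2=65532 $3=9 $4=9 $5=1 $6=6 $7=12
PC=1  slti  $4, $2, 1        | $0=0 $1=8 $2=65532 $3=9 $4=0 $5=1 $6=6 $7=12
PC=2  ori   $4, $4, 11       | $0=0 $1=8 $2=65532 $3=9 $4=11 $5=1 $6=6 $7=12
PC=3  bne  $4, $0, L7        | $0=0 $1=8 $2=65532 $3=9 $4=11 $5=1 $6=6 $7=12  [TAKEN]
PC=4  sub  $3, $5, $1        | $0=0 $1=8 $2=65532 $3=65529 $4=11 $5=1 $6=6 $7=12
PC=7  slt  $5, $0, $4        | $0=0 $1=8 $2=65532 $3=65529 $4=11 $5=1 $6=6 $7=12
PC=8  beq  $3, $7, L12       | $0=0 $1=8 $2=65532 $3=65529 $4=11 $5=1 $6=6 $7=12  [not taken]
PC=9  andi  $7, $4, 13       | $0=0 $1=8 $2=65532 $3=65529 $4=11 $5=1 $6=6 $7=9
PC=10 add  $1, $6, $4        | $0=0 $1=17 $2=65532 $3=65529 $4=11 $5=1 $6=6 $7=9
PC=11 andi  $7, $0, 10       | $0=0 $1=17 $2=65532 $3=65529 $4=11 $5=1 $6=6 $7=0
PC=12 add  $7, $4, $0        | $0=0 $1=17 $2=65532 $3=65529 $4=11 $5=1 $6=6 $7=11
PC=13 or   $2, $0, $1        | $0=0 $1=17 $2=17 $3=65529 $4=11 $5=1 $6=6 $7=11

65529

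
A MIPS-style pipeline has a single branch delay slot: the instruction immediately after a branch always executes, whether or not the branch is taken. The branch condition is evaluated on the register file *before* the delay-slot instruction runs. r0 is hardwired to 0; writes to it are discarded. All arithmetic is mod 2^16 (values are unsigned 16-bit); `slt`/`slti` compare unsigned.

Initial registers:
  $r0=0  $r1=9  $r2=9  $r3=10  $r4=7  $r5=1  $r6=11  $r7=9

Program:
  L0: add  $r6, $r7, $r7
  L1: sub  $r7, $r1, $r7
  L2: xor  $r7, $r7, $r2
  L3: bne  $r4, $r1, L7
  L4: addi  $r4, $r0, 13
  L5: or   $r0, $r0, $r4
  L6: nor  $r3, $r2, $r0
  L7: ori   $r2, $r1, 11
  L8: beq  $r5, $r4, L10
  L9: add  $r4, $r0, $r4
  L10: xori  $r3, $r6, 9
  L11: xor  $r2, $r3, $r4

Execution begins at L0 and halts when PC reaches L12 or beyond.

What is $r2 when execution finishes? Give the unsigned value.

#0 add  $r6, $r7, $r7 ; 0/9/9/10/7/1/18/9
#1 sub  $r7, $r1, $r7 ; 0/9/9/10/7/1/18/0
#2 xor  $r7, $r7, $r2 ; 0/9/9/10/7/1/18/9
#3 bne  $r4, $r1, L7 ; 0/9/9/10/7/1/18/9 ; →target
#4 addi  $r4, $r0, 13 ; 0/9/9/10/13/1/18/9
#7 ori   $r2, $r1, 11 ; 0/9/11/10/13/1/18/9
#8 beq  $r5, $r4, L10 ; 0/9/11/10/13/1/18/9 ; →fallthru
#9 add  $r4, $r0, $r4 ; 0/9/11/10/13/1/18/9
#10 xori  $r3, $r6, 9 ; 0/9/11/27/13/1/18/9
#11 xor  $r2, $r3, $r4 ; 0/9/22/27/13/1/18/9

22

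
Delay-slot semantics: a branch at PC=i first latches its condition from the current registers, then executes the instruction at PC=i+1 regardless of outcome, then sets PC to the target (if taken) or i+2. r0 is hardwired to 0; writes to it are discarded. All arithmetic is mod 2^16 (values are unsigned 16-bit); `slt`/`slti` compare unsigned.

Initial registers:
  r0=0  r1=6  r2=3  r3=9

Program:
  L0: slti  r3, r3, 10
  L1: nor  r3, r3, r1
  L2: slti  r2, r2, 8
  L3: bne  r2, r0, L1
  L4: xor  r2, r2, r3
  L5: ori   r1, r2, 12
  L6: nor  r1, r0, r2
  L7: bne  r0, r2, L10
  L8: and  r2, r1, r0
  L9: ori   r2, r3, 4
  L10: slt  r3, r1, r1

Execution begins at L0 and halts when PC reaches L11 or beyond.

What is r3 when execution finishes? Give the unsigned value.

  step pc=0: slti  r3, r3, 10  regs=(0,6,3,1)
  step pc=1: nor  r3, r3, r1  regs=(0,6,3,65528)
  step pc=2: slti  r2, r2, 8  regs=(0,6,1,65528)
  step pc=3: bne  r2, r0, L1  cond=T  regs=(0,6,1,65528)
  step pc=4: xor  r2, r2, r3  regs=(0,6,65529,65528)
  step pc=1: nor  r3, r3, r1  regs=(0,6,65529,1)
  step pc=2: slti  r2, r2, 8  regs=(0,6,0,1)
  step pc=3: bne  r2, r0, L1  cond=F  regs=(0,6,0,1)
  step pc=4: xor  r2, r2, r3  regs=(0,6,1,1)
  step pc=5: ori   r1, r2, 12  regs=(0,13,1,1)
  step pc=6: nor  r1, r0, r2  regs=(0,65534,1,1)
  step pc=7: bne  r0, r2, L10  cond=T  regs=(0,65534,1,1)
  step pc=8: and  r2, r1, r0  regs=(0,65534,0,1)
  step pc=10: slt  r3, r1, r1  regs=(0,65534,0,0)

0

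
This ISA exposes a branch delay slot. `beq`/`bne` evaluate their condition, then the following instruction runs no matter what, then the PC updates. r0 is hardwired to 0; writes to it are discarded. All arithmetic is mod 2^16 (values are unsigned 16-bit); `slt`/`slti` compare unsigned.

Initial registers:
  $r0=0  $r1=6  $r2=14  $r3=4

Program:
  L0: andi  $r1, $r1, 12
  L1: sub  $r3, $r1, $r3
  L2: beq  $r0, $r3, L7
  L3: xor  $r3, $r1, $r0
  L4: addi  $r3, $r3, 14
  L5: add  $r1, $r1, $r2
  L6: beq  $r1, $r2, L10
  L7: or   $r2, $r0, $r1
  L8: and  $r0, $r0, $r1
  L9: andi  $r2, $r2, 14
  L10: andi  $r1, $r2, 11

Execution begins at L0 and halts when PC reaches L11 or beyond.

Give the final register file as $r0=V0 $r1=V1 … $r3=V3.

$r0=0 $r1=0 $r2=4 $r3=4

  step pc=0: andi  $r1, $r1, 12  regs=(0,4,14,4)
  step pc=1: sub  $r3, $r1, $r3  regs=(0,4,14,0)
  step pc=2: beq  $r0, $r3, L7  cond=T  regs=(0,4,14,0)
  step pc=3: xor  $r3, $r1, $r0  regs=(0,4,14,4)
  step pc=7: or   $r2, $r0, $r1  regs=(0,4,4,4)
  step pc=8: and  $r0, $r0, $r1  regs=(0,4,4,4)
  step pc=9: andi  $r2, $r2, 14  regs=(0,4,4,4)
  step pc=10: andi  $r1, $r2, 11  regs=(0,0,4,4)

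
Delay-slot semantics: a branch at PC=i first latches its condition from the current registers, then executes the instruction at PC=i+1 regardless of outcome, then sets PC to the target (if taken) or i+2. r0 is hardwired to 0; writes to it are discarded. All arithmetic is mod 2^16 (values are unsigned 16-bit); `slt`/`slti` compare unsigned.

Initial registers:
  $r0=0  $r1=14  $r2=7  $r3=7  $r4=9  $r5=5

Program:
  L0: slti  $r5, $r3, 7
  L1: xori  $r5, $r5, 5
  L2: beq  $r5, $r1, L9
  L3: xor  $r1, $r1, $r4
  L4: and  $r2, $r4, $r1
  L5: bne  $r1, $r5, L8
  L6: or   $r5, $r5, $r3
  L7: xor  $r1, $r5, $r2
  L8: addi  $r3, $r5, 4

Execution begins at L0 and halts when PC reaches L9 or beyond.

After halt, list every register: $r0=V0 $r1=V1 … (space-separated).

  step pc=0: slti  $r5, $r3, 7  regs=(0,14,7,7,9,0)
  step pc=1: xori  $r5, $r5, 5  regs=(0,14,7,7,9,5)
  step pc=2: beq  $r5, $r1, L9  cond=F  regs=(0,14,7,7,9,5)
  step pc=3: xor  $r1, $r1, $r4  regs=(0,7,7,7,9,5)
  step pc=4: and  $r2, $r4, $r1  regs=(0,7,1,7,9,5)
  step pc=5: bne  $r1, $r5, L8  cond=T  regs=(0,7,1,7,9,5)
  step pc=6: or   $r5, $r5, $r3  regs=(0,7,1,7,9,7)
  step pc=8: addi  $r3, $r5, 4  regs=(0,7,1,11,9,7)

$r0=0 $r1=7 $r2=1 $r3=11 $r4=9 $r5=7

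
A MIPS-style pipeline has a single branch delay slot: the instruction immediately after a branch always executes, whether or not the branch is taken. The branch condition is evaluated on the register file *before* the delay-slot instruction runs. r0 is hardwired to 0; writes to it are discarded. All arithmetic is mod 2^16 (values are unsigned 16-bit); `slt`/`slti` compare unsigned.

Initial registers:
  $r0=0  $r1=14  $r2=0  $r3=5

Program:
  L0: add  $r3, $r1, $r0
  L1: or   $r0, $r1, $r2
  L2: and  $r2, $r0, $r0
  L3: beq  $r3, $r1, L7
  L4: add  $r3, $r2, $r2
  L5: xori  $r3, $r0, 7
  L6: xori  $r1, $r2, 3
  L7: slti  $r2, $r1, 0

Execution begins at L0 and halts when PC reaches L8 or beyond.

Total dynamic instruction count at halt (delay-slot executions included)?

6

  step pc=0: add  $r3, $r1, $r0  regs=(0,14,0,14)
  step pc=1: or   $r0, $r1, $r2  regs=(0,14,0,14)
  step pc=2: and  $r2, $r0, $r0  regs=(0,14,0,14)
  step pc=3: beq  $r3, $r1, L7  cond=T  regs=(0,14,0,14)
  step pc=4: add  $r3, $r2, $r2  regs=(0,14,0,0)
  step pc=7: slti  $r2, $r1, 0  regs=(0,14,0,0)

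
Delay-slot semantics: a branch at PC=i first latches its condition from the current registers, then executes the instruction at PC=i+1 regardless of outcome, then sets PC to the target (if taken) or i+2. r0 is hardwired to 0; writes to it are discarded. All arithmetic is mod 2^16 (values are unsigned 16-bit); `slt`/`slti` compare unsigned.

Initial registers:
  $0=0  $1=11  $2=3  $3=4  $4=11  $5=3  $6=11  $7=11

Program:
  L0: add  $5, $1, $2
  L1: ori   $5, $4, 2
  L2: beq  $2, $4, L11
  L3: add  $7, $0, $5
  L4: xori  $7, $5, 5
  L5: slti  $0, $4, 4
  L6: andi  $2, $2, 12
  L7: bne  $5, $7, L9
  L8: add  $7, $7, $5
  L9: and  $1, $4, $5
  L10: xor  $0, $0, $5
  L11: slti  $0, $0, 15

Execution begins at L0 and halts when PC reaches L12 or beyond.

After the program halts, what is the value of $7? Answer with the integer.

25

PC=0  add  $5, $1, $2        | $0=0 $1=11 $2=3 $3=4 $4=11 $5=14 $6=11 $7=11
PC=1  ori   $5, $4, 2        | $0=0 $1=11 $2=3 $3=4 $4=11 $5=11 $6=11 $7=11
PC=2  beq  $2, $4, L11       | $0=0 $1=11 $2=3 $3=4 $4=11 $5=11 $6=11 $7=11  [not taken]
PC=3  add  $7, $0, $5        | $0=0 $1=11 $2=3 $3=4 $4=11 $5=11 $6=11 $7=11
PC=4  xori  $7, $5, 5        | $0=0 $1=11 $2=3 $3=4 $4=11 $5=11 $6=11 $7=14
PC=5  slti  $0, $4, 4        | $0=0 $1=11 $2=3 $3=4 $4=11 $5=11 $6=11 $7=14
PC=6  andi  $2, $2, 12       | $0=0 $1=11 $2=0 $3=4 $4=11 $5=11 $6=11 $7=14
PC=7  bne  $5, $7, L9        | $0=0 $1=11 $2=0 $3=4 $4=11 $5=11 $6=11 $7=14  [TAKEN]
PC=8  add  $7, $7, $5        | $0=0 $1=11 $2=0 $3=4 $4=11 $5=11 $6=11 $7=25
PC=9  and  $1, $4, $5        | $0=0 $1=11 $2=0 $3=4 $4=11 $5=11 $6=11 $7=25
PC=10 xor  $0, $0, $5        | $0=0 $1=11 $2=0 $3=4 $4=11 $5=11 $6=11 $7=25
PC=11 slti  $0, $0, 15       | $0=0 $1=11 $2=0 $3=4 $4=11 $5=11 $6=11 $7=25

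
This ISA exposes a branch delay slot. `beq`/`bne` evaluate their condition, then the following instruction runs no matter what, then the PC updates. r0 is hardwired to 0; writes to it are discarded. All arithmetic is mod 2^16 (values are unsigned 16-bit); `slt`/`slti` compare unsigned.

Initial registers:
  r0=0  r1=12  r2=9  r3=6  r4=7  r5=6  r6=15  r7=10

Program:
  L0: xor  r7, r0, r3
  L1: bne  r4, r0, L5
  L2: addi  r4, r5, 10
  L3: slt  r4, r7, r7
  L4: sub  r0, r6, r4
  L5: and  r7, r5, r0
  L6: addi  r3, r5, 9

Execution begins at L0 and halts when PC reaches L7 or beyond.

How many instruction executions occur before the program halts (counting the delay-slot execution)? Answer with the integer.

5

  step pc=0: xor  r7, r0, r3  regs=(0,12,9,6,7,6,15,6)
  step pc=1: bne  r4, r0, L5  cond=T  regs=(0,12,9,6,7,6,15,6)
  step pc=2: addi  r4, r5, 10  regs=(0,12,9,6,16,6,15,6)
  step pc=5: and  r7, r5, r0  regs=(0,12,9,6,16,6,15,0)
  step pc=6: addi  r3, r5, 9  regs=(0,12,9,15,16,6,15,0)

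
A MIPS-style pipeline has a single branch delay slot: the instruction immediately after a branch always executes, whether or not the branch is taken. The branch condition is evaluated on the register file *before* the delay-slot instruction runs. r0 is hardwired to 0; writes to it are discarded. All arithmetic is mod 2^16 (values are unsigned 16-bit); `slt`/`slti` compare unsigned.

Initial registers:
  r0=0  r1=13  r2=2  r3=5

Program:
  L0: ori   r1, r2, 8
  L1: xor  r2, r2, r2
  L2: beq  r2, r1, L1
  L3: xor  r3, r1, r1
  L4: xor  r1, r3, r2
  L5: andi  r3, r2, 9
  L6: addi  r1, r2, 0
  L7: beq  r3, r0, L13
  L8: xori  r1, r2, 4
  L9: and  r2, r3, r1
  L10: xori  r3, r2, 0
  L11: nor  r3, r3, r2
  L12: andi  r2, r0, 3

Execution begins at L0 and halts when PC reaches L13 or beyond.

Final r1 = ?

[0] ori   r1, r2, 8  →  {r0:0, r1:10, r2:2, r3:5}
[1] xor  r2, r2, r2  →  {r0:0, r1:10, r2:0, r3:5}
[2] beq  r2, r1, L1  →  {r0:0, r1:10, r2:0, r3:5}  ⟨branch fallthrough⟩
[3] xor  r3, r1, r1  →  {r0:0, r1:10, r2:0, r3:0}
[4] xor  r1, r3, r2  →  {r0:0, r1:0, r2:0, r3:0}
[5] andi  r3, r2, 9  →  {r0:0, r1:0, r2:0, r3:0}
[6] addi  r1, r2, 0  →  {r0:0, r1:0, r2:0, r3:0}
[7] beq  r3, r0, L13  →  {r0:0, r1:0, r2:0, r3:0}  ⟨branch taken⟩
[8] xori  r1, r2, 4  →  {r0:0, r1:4, r2:0, r3:0}

4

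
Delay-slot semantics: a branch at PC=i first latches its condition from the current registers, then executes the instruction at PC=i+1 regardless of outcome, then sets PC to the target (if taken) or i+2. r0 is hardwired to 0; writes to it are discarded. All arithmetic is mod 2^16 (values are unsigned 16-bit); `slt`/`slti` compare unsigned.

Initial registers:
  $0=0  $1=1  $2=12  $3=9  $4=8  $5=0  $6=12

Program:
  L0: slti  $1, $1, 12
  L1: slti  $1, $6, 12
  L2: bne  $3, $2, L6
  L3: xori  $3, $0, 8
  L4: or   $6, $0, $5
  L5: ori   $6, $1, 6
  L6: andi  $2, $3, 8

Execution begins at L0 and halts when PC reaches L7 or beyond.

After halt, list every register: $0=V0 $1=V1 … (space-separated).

$0=0 $1=0 $2=8 $3=8 $4=8 $5=0 $6=12

  step pc=0: slti  $1, $1, 12  regs=(0,1,12,9,8,0,12)
  step pc=1: slti  $1, $6, 12  regs=(0,0,12,9,8,0,12)
  step pc=2: bne  $3, $2, L6  cond=T  regs=(0,0,12,9,8,0,12)
  step pc=3: xori  $3, $0, 8  regs=(0,0,12,8,8,0,12)
  step pc=6: andi  $2, $3, 8  regs=(0,0,8,8,8,0,12)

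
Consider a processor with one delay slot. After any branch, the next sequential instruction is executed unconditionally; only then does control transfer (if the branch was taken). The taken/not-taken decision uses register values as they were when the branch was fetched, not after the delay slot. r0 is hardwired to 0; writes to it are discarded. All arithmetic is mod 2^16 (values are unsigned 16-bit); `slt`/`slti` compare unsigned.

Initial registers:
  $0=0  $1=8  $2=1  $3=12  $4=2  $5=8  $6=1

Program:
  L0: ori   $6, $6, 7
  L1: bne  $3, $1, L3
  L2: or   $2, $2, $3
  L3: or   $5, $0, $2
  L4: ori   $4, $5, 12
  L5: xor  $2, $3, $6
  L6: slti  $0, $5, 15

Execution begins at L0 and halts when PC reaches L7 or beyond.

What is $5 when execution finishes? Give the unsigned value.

13

#0 ori   $6, $6, 7 ; 0/8/1/12/2/8/7
#1 bne  $3, $1, L3 ; 0/8/1/12/2/8/7 ; →target
#2 or   $2, $2, $3 ; 0/8/13/12/2/8/7
#3 or   $5, $0, $2 ; 0/8/13/12/2/13/7
#4 ori   $4, $5, 12 ; 0/8/13/12/13/13/7
#5 xor  $2, $3, $6 ; 0/8/11/12/13/13/7
#6 slti  $0, $5, 15 ; 0/8/11/12/13/13/7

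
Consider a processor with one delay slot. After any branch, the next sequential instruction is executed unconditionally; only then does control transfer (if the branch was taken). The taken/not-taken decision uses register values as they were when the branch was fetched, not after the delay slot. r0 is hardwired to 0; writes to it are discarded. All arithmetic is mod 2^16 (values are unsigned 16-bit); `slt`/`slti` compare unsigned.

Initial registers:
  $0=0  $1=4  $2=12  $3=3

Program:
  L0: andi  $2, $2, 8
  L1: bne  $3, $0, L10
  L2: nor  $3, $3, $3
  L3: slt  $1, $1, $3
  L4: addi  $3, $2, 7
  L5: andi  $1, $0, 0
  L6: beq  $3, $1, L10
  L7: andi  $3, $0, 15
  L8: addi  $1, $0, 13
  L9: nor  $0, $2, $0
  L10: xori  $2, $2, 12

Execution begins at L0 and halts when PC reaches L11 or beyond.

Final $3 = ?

65532

  step pc=0: andi  $2, $2, 8  regs=(0,4,8,3)
  step pc=1: bne  $3, $0, L10  cond=T  regs=(0,4,8,3)
  step pc=2: nor  $3, $3, $3  regs=(0,4,8,65532)
  step pc=10: xori  $2, $2, 12  regs=(0,4,4,65532)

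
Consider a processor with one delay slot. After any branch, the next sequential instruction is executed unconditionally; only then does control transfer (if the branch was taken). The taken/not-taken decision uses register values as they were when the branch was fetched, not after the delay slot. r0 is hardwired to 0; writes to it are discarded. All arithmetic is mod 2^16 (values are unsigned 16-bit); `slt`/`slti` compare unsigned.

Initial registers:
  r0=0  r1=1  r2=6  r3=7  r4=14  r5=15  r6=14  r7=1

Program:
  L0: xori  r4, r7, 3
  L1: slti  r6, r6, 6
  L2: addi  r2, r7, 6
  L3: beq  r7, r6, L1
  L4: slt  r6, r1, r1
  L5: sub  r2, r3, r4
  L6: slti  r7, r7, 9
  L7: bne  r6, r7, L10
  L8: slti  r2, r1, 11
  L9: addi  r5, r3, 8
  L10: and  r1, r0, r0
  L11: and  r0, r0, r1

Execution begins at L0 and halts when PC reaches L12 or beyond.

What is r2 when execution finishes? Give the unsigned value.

1

PC=0  xori  r4, r7, 3        | r0=0 r1=1 r2=6 r3=7 r4=2 r5=15 r6=14 r7=1
PC=1  slti  r6, r6, 6        | r0=0 r1=1 r2=6 r3=7 r4=2 r5=15 r6=0 r7=1
PC=2  addi  r2, r7, 6        | r0=0 r1=1 r2=7 r3=7 r4=2 r5=15 r6=0 r7=1
PC=3  beq  r7, r6, L1        | r0=0 r1=1 r2=7 r3=7 r4=2 r5=15 r6=0 r7=1  [not taken]
PC=4  slt  r6, r1, r1        | r0=0 r1=1 r2=7 r3=7 r4=2 r5=15 r6=0 r7=1
PC=5  sub  r2, r3, r4        | r0=0 r1=1 r2=5 r3=7 r4=2 r5=15 r6=0 r7=1
PC=6  slti  r7, r7, 9        | r0=0 r1=1 r2=5 r3=7 r4=2 r5=15 r6=0 r7=1
PC=7  bne  r6, r7, L10       | r0=0 r1=1 r2=5 r3=7 r4=2 r5=15 r6=0 r7=1  [TAKEN]
PC=8  slti  r2, r1, 11       | r0=0 r1=1 r2=1 r3=7 r4=2 r5=15 r6=0 r7=1
PC=10 and  r1, r0, r0        | r0=0 r1=0 r2=1 r3=7 r4=2 r5=15 r6=0 r7=1
PC=11 and  r0, r0, r1        | r0=0 r1=0 r2=1 r3=7 r4=2 r5=15 r6=0 r7=1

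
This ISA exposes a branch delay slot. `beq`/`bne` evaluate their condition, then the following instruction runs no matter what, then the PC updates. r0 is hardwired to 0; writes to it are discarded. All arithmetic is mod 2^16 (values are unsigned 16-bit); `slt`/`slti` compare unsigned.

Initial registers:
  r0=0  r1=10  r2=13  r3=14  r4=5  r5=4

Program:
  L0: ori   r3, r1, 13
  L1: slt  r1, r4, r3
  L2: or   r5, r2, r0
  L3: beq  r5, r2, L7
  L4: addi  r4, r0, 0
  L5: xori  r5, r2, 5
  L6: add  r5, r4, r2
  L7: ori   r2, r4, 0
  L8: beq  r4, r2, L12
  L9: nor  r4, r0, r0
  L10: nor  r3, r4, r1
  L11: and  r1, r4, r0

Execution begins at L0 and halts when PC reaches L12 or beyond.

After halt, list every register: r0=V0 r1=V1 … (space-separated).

  step pc=0: ori   r3, r1, 13  regs=(0,10,13,15,5,4)
  step pc=1: slt  r1, r4, r3  regs=(0,1,13,15,5,4)
  step pc=2: or   r5, r2, r0  regs=(0,1,13,15,5,13)
  step pc=3: beq  r5, r2, L7  cond=T  regs=(0,1,13,15,5,13)
  step pc=4: addi  r4, r0, 0  regs=(0,1,13,15,0,13)
  step pc=7: ori   r2, r4, 0  regs=(0,1,0,15,0,13)
  step pc=8: beq  r4, r2, L12  cond=T  regs=(0,1,0,15,0,13)
  step pc=9: nor  r4, r0, r0  regs=(0,1,0,15,65535,13)

r0=0 r1=1 r2=0 r3=15 r4=65535 r5=13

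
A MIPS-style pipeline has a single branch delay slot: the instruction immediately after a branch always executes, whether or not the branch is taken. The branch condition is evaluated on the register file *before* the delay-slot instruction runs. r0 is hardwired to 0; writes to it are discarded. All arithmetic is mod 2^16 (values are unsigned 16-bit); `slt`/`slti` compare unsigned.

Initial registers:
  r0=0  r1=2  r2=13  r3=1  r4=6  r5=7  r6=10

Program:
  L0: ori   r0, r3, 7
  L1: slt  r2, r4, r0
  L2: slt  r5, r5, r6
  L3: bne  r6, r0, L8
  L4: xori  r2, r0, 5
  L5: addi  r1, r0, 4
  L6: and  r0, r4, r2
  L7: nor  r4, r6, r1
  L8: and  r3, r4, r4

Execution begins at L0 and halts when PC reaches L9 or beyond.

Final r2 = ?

5

PC=0  ori   r0, r3, 7        | r0=0 r1=2 r2=13 r3=1 r4=6 r5=7 r6=10
PC=1  slt  r2, r4, r0        | r0=0 r1=2 r2=0 r3=1 r4=6 r5=7 r6=10
PC=2  slt  r5, r5, r6        | r0=0 r1=2 r2=0 r3=1 r4=6 r5=1 r6=10
PC=3  bne  r6, r0, L8        | r0=0 r1=2 r2=0 r3=1 r4=6 r5=1 r6=10  [TAKEN]
PC=4  xori  r2, r0, 5        | r0=0 r1=2 r2=5 r3=1 r4=6 r5=1 r6=10
PC=8  and  r3, r4, r4        | r0=0 r1=2 r2=5 r3=6 r4=6 r5=1 r6=10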